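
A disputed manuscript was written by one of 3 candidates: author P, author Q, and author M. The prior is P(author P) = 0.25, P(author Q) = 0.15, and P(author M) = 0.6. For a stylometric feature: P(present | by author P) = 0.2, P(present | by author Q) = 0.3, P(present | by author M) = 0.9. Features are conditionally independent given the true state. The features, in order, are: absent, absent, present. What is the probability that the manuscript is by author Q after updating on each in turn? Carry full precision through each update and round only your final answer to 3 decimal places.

0.371

After 'absent': normaliser = 0.8·0.2500 + 0.7·0.1500 + 0.1·0.6000; P(author P) ≈ 0.5479, P(author Q) ≈ 0.2877, P(author M) ≈ 0.1644
After 'absent': normaliser = 0.8·0.5479 + 0.7·0.2877 + 0.1·0.1644; P(author P) ≈ 0.6681, P(author Q) ≈ 0.3069, P(author M) ≈ 0.0251
After 'present': normaliser = 0.2·0.6681 + 0.3·0.3069 + 0.9·0.0251; P(author P) ≈ 0.5383, P(author Q) ≈ 0.3709, P(author M) ≈ 0.0908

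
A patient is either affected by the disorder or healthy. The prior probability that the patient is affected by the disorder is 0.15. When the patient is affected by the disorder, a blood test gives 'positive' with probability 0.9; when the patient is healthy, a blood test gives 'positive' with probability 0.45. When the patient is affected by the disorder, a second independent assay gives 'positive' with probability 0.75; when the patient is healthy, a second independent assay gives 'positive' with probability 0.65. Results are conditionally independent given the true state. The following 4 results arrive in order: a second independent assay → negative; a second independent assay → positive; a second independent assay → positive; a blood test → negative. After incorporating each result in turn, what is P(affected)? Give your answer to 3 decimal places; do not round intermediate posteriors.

Each posterior becomes the prior for the next update.
After a second independent assay='negative': P(affected) = 0.25·0.1500 / (0.25·0.1500 + 0.35·0.8500) ≈ 0.1119
After a second independent assay='positive': P(affected) = 0.75·0.1119 / (0.75·0.1119 + 0.65·0.8881) ≈ 0.1270
After a second independent assay='positive': P(affected) = 0.75·0.1270 / (0.75·0.1270 + 0.65·0.8730) ≈ 0.1437
After a blood test='negative': P(affected) = 0.1·0.1437 / (0.1·0.1437 + 0.55·0.8563) ≈ 0.0296

0.030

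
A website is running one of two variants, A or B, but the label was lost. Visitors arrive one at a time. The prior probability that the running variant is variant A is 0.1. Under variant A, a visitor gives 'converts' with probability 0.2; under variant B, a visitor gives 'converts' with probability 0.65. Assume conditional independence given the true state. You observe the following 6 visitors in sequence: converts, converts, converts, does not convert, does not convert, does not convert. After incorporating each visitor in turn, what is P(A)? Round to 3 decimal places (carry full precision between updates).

After 'converts': P(A) = 0.2·0.1000 / (0.2·0.1000 + 0.65·0.9000) ≈ 0.0331
After 'converts': P(A) = 0.2·0.0331 / (0.2·0.0331 + 0.65·0.9669) ≈ 0.0104
After 'converts': P(A) = 0.2·0.0104 / (0.2·0.0104 + 0.65·0.9896) ≈ 0.0032
After 'does not convert': P(A) = 0.8·0.0032 / (0.8·0.0032 + 0.35·0.9968) ≈ 0.0073
After 'does not convert': P(A) = 0.8·0.0073 / (0.8·0.0073 + 0.35·0.9927) ≈ 0.0166
After 'does not convert': P(A) = 0.8·0.0166 / (0.8·0.0166 + 0.35·0.9834) ≈ 0.0372

0.037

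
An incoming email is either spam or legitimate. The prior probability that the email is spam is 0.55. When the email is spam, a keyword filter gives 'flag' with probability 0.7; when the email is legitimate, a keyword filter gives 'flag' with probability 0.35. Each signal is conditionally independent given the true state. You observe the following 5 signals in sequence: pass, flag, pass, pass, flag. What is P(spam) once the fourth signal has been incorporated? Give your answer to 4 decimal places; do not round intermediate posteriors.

Apply Bayes' rule sequentially, carrying P(spam) forward.
After 'pass': P(spam) = 0.3·0.5500 / (0.3·0.5500 + 0.65·0.4500) ≈ 0.3607
After 'flag': P(spam) = 0.7·0.3607 / (0.7·0.3607 + 0.35·0.6393) ≈ 0.5301
After 'pass': P(spam) = 0.3·0.5301 / (0.3·0.5301 + 0.65·0.4699) ≈ 0.3424
After 'pass': P(spam) = 0.3·0.3424 / (0.3·0.3424 + 0.65·0.6576) ≈ 0.1938

0.1938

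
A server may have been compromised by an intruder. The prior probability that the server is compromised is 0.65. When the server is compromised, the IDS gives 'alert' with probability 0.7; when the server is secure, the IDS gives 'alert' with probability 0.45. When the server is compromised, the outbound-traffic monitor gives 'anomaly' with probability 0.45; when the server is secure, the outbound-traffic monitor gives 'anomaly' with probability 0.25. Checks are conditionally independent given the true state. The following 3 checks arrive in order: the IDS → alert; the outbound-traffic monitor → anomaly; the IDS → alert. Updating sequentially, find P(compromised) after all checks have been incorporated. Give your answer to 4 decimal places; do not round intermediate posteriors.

After the IDS='alert': P(compromised) = 0.7·0.6500 / (0.7·0.6500 + 0.45·0.3500) ≈ 0.7429
After the outbound-traffic monitor='anomaly': P(compromised) = 0.45·0.7429 / (0.45·0.7429 + 0.25·0.2571) ≈ 0.8387
After the IDS='alert': P(compromised) = 0.7·0.8387 / (0.7·0.8387 + 0.45·0.1613) ≈ 0.8900

0.8900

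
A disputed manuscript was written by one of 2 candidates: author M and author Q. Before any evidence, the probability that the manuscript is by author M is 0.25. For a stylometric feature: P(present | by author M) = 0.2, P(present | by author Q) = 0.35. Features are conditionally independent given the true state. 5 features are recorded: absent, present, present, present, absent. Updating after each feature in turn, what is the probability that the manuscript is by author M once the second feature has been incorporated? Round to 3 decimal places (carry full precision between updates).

0.190

After 'absent': P(author M) = 0.8·0.2500 / (0.8·0.2500 + 0.65·0.7500) ≈ 0.2909
After 'present': P(author M) = 0.2·0.2909 / (0.2·0.2909 + 0.35·0.7091) ≈ 0.1899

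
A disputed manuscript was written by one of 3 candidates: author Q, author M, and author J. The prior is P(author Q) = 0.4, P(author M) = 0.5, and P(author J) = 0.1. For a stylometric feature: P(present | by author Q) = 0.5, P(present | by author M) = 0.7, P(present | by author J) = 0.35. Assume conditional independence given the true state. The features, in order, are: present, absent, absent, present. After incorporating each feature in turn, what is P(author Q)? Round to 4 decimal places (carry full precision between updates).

0.4787

After 'present': normaliser = 0.5·0.4000 + 0.7·0.5000 + 0.35·0.1000; P(author Q) ≈ 0.3419, P(author M) ≈ 0.5983, P(author J) ≈ 0.0598
After 'absent': normaliser = 0.5·0.3419 + 0.3·0.5983 + 0.65·0.0598; P(author Q) ≈ 0.4391, P(author M) ≈ 0.4610, P(author J) ≈ 0.0999
After 'absent': normaliser = 0.5·0.4391 + 0.3·0.4610 + 0.65·0.0999; P(author Q) ≈ 0.5193, P(author M) ≈ 0.3271, P(author J) ≈ 0.1536
After 'present': normaliser = 0.5·0.5193 + 0.7·0.3271 + 0.35·0.1536; P(author Q) ≈ 0.4787, P(author M) ≈ 0.4222, P(author J) ≈ 0.0991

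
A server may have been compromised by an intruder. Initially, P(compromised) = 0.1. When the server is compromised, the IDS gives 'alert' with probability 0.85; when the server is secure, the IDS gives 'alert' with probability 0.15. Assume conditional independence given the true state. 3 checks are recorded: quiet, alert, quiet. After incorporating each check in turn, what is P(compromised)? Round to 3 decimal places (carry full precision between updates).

Apply Bayes' rule sequentially, carrying P(compromised) forward.
After 'quiet': P(compromised) = 0.15·0.1000 / (0.15·0.1000 + 0.85·0.9000) ≈ 0.0192
After 'alert': P(compromised) = 0.85·0.0192 / (0.85·0.0192 + 0.15·0.9808) ≈ 0.1000
After 'quiet': P(compromised) = 0.15·0.1000 / (0.15·0.1000 + 0.85·0.9000) ≈ 0.0192

0.019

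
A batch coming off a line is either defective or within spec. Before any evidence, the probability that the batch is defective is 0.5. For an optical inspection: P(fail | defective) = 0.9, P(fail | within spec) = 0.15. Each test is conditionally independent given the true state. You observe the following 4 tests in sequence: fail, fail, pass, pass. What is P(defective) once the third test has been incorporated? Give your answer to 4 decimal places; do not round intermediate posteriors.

After 'fail': P(defective) = 0.9·0.5000 / (0.9·0.5000 + 0.15·0.5000) ≈ 0.8571
After 'fail': P(defective) = 0.9·0.8571 / (0.9·0.8571 + 0.15·0.1429) ≈ 0.9730
After 'pass': P(defective) = 0.1·0.9730 / (0.1·0.9730 + 0.85·0.0270) ≈ 0.8090

0.8090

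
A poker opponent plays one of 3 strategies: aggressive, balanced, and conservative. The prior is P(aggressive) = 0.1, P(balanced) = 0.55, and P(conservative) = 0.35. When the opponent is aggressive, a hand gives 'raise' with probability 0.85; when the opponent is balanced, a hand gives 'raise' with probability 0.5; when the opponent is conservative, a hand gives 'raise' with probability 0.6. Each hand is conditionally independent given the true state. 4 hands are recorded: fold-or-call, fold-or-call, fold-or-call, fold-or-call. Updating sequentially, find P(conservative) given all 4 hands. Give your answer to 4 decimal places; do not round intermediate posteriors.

After 'fold-or-call': normaliser = 0.15·0.1000 + 0.5·0.5500 + 0.4·0.3500; P(aggressive) ≈ 0.0349, P(balanced) ≈ 0.6395, P(conservative) ≈ 0.3256
After 'fold-or-call': normaliser = 0.15·0.0349 + 0.5·0.6395 + 0.4·0.3256; P(aggressive) ≈ 0.0115, P(balanced) ≈ 0.7024, P(conservative) ≈ 0.2861
After 'fold-or-call': normaliser = 0.15·0.0115 + 0.5·0.7024 + 0.4·0.2861; P(aggressive) ≈ 0.0037, P(balanced) ≈ 0.7515, P(conservative) ≈ 0.2448
After 'fold-or-call': normaliser = 0.15·0.0037 + 0.5·0.7515 + 0.4·0.2448; P(aggressive) ≈ 0.0012, P(balanced) ≈ 0.7923, P(conservative) ≈ 0.2065

0.2065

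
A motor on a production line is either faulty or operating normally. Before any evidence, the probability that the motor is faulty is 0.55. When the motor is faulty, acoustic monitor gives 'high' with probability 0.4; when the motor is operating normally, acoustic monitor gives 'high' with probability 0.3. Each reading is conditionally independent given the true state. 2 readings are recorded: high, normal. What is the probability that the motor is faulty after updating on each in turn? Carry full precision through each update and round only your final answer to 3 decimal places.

Each posterior becomes the prior for the next update.
After 'high': P(faulty) = 0.4·0.5500 / (0.4·0.5500 + 0.3·0.4500) ≈ 0.6197
After 'normal': P(faulty) = 0.6·0.6197 / (0.6·0.6197 + 0.7·0.3803) ≈ 0.5828

0.583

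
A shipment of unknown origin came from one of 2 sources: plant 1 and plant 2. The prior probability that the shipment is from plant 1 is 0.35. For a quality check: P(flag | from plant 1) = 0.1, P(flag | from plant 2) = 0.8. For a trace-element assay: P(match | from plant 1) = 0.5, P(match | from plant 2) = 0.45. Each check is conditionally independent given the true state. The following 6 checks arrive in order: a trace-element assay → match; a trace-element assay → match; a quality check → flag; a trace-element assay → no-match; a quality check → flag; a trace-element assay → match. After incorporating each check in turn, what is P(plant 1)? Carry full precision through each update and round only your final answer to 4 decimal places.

After a trace-element assay='match': P(plant 1) = 0.5·0.3500 / (0.5·0.3500 + 0.45·0.6500) ≈ 0.3743
After a trace-element assay='match': P(plant 1) = 0.5·0.3743 / (0.5·0.3743 + 0.45·0.6257) ≈ 0.3993
After a quality check='flag': P(plant 1) = 0.1·0.3993 / (0.1·0.3993 + 0.8·0.6007) ≈ 0.0767
After a trace-element assay='no-match': P(plant 1) = 0.5·0.0767 / (0.5·0.0767 + 0.55·0.9233) ≈ 0.0702
After a quality check='flag': P(plant 1) = 0.1·0.0702 / (0.1·0.0702 + 0.8·0.9298) ≈ 0.0094
After a trace-element assay='match': P(plant 1) = 0.5·0.0094 / (0.5·0.0094 + 0.45·0.9906) ≈ 0.0104

0.0104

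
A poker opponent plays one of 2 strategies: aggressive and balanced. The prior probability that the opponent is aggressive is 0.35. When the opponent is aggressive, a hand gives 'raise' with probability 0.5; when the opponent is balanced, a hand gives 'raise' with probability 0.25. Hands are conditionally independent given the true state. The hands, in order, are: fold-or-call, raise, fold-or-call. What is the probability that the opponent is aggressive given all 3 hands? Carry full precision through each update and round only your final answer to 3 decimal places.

Each posterior becomes the prior for the next update.
After 'fold-or-call': P(aggressive) = 0.5·0.3500 / (0.5·0.3500 + 0.75·0.6500) ≈ 0.2642
After 'raise': P(aggressive) = 0.5·0.2642 / (0.5·0.2642 + 0.25·0.7358) ≈ 0.4179
After 'fold-or-call': P(aggressive) = 0.5·0.4179 / (0.5·0.4179 + 0.75·0.5821) ≈ 0.3237

0.324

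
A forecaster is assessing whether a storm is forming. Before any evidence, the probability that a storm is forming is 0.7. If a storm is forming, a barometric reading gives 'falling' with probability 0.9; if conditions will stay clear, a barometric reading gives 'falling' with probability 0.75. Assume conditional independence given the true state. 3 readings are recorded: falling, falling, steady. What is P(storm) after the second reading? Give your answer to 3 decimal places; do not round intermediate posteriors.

After 'falling': P(storm) = 0.9·0.7000 / (0.9·0.7000 + 0.75·0.3000) ≈ 0.7368
After 'falling': P(storm) = 0.9·0.7368 / (0.9·0.7368 + 0.75·0.2632) ≈ 0.7706

0.771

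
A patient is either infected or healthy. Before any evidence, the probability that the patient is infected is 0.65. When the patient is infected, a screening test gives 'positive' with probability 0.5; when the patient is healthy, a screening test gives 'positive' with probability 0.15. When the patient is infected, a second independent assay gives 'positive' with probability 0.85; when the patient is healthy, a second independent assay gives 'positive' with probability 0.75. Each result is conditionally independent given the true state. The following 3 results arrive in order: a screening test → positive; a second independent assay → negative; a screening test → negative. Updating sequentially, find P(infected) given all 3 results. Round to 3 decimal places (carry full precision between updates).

0.686

After a screening test='positive': P(infected) = 0.5·0.6500 / (0.5·0.6500 + 0.15·0.3500) ≈ 0.8609
After a second independent assay='negative': P(infected) = 0.15·0.8609 / (0.15·0.8609 + 0.25·0.1391) ≈ 0.7879
After a screening test='negative': P(infected) = 0.5·0.7879 / (0.5·0.7879 + 0.85·0.2121) ≈ 0.6860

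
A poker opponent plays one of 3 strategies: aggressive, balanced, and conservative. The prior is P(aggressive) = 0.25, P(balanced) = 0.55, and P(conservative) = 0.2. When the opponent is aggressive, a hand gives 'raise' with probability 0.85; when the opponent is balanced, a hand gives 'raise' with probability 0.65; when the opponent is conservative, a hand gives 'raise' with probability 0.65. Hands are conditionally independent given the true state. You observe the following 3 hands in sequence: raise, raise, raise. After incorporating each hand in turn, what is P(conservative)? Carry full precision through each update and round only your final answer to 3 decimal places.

After 'raise': normaliser = 0.85·0.2500 + 0.65·0.5500 + 0.65·0.2000; P(aggressive) ≈ 0.3036, P(balanced) ≈ 0.5107, P(conservative) ≈ 0.1857
After 'raise': normaliser = 0.85·0.3036 + 0.65·0.5107 + 0.65·0.1857; P(aggressive) ≈ 0.3631, P(balanced) ≈ 0.4671, P(conservative) ≈ 0.1698
After 'raise': normaliser = 0.85·0.3631 + 0.65·0.4671 + 0.65·0.1698; P(aggressive) ≈ 0.4271, P(balanced) ≈ 0.4201, P(conservative) ≈ 0.1528

0.153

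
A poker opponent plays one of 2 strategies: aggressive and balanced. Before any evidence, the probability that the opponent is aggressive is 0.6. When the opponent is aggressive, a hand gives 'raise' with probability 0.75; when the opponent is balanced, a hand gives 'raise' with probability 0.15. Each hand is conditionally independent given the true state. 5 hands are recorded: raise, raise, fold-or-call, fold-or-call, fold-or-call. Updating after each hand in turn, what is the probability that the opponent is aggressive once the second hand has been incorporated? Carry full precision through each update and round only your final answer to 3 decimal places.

After 'raise': P(aggressive) = 0.75·0.6000 / (0.75·0.6000 + 0.15·0.4000) ≈ 0.8824
After 'raise': P(aggressive) = 0.75·0.8824 / (0.75·0.8824 + 0.15·0.1176) ≈ 0.9740

0.974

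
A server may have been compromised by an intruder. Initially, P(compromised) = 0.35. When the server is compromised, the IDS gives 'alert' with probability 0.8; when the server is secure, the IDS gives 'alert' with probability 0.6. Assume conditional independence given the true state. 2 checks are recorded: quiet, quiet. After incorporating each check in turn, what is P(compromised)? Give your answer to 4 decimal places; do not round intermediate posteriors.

0.1186

After 'quiet': P(compromised) = 0.2·0.3500 / (0.2·0.3500 + 0.4·0.6500) ≈ 0.2121
After 'quiet': P(compromised) = 0.2·0.2121 / (0.2·0.2121 + 0.4·0.7879) ≈ 0.1186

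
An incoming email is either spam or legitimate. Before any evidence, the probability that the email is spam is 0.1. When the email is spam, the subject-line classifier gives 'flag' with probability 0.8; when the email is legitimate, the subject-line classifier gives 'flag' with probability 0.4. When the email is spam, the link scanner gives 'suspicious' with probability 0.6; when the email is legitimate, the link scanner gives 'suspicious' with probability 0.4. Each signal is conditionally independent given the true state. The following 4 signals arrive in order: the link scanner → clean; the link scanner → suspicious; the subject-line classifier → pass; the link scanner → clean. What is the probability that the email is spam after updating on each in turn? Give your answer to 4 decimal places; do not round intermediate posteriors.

0.0241

After the link scanner='clean': P(spam) = 0.4·0.1000 / (0.4·0.1000 + 0.6·0.9000) ≈ 0.0690
After the link scanner='suspicious': P(spam) = 0.6·0.0690 / (0.6·0.0690 + 0.4·0.9310) ≈ 0.1000
After the subject-line classifier='pass': P(spam) = 0.2·0.1000 / (0.2·0.1000 + 0.6·0.9000) ≈ 0.0357
After the link scanner='clean': P(spam) = 0.4·0.0357 / (0.4·0.0357 + 0.6·0.9643) ≈ 0.0241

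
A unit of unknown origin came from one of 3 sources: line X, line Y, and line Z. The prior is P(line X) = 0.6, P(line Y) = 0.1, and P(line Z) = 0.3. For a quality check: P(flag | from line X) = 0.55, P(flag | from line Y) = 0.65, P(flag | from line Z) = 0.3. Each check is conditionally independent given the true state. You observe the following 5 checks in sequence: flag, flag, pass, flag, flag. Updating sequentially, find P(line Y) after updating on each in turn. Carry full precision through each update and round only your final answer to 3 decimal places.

0.191

Apply Bayes' rule sequentially, carrying P(line Y) forward.
After 'flag': normaliser = 0.55·0.6000 + 0.65·0.1000 + 0.3·0.3000; P(line X) ≈ 0.6804, P(line Y) ≈ 0.1340, P(line Z) ≈ 0.1856
After 'flag': normaliser = 0.55·0.6804 + 0.65·0.1340 + 0.3·0.1856; P(line X) ≈ 0.7238, P(line Y) ≈ 0.1685, P(line Z) ≈ 0.1077
After 'pass': normaliser = 0.45·0.7238 + 0.35·0.1685 + 0.7·0.1077; P(line X) ≈ 0.7080, P(line Y) ≈ 0.1282, P(line Z) ≈ 0.1638
After 'flag': normaliser = 0.55·0.7080 + 0.65·0.1282 + 0.3·0.1638; P(line X) ≈ 0.7462, P(line Y) ≈ 0.1597, P(line Z) ≈ 0.0942
After 'flag': normaliser = 0.55·0.7462 + 0.65·0.1597 + 0.3·0.0942; P(line X) ≈ 0.7566, P(line Y) ≈ 0.1913, P(line Z) ≈ 0.0521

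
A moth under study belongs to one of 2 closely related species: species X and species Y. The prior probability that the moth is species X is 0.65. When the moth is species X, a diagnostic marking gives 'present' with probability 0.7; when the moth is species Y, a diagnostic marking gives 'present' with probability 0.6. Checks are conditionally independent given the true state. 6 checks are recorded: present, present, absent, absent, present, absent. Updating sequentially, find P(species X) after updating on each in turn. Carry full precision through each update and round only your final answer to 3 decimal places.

0.554

Apply Bayes' rule sequentially, carrying P(species X) forward.
After 'present': P(species X) = 0.7·0.6500 / (0.7·0.6500 + 0.6·0.3500) ≈ 0.6842
After 'present': P(species X) = 0.7·0.6842 / (0.7·0.6842 + 0.6·0.3158) ≈ 0.7165
After 'absent': P(species X) = 0.3·0.7165 / (0.3·0.7165 + 0.4·0.2835) ≈ 0.6547
After 'absent': P(species X) = 0.3·0.6547 / (0.3·0.6547 + 0.4·0.3453) ≈ 0.5871
After 'present': P(species X) = 0.7·0.5871 / (0.7·0.5871 + 0.6·0.4129) ≈ 0.6239
After 'absent': P(species X) = 0.3·0.6239 / (0.3·0.6239 + 0.4·0.3761) ≈ 0.5544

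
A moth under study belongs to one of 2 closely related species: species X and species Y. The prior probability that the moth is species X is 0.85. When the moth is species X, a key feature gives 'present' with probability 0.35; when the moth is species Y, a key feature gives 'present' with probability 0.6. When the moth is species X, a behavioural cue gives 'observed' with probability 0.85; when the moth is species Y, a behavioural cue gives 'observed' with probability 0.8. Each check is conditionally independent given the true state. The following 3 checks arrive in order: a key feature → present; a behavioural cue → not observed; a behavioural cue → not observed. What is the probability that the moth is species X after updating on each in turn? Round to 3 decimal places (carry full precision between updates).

0.650

Apply Bayes' rule sequentially, carrying P(species X) forward.
After a key feature='present': P(species X) = 0.35·0.8500 / (0.35·0.8500 + 0.6·0.1500) ≈ 0.7677
After a behavioural cue='not observed': P(species X) = 0.15·0.7677 / (0.15·0.7677 + 0.2·0.2323) ≈ 0.7126
After a behavioural cue='not observed': P(species X) = 0.15·0.7126 / (0.15·0.7126 + 0.2·0.2874) ≈ 0.6503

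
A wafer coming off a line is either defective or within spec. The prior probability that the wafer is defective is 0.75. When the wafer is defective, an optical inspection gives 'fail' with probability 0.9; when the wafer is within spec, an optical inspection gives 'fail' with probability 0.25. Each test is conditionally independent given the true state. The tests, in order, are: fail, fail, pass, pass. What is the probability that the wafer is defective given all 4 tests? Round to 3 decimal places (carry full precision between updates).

After 'fail': P(defective) = 0.9·0.7500 / (0.9·0.7500 + 0.25·0.2500) ≈ 0.9153
After 'fail': P(defective) = 0.9·0.9153 / (0.9·0.9153 + 0.25·0.0847) ≈ 0.9749
After 'pass': P(defective) = 0.1·0.9749 / (0.1·0.9749 + 0.75·0.0251) ≈ 0.8383
After 'pass': P(defective) = 0.1·0.8383 / (0.1·0.8383 + 0.75·0.1617) ≈ 0.4087

0.409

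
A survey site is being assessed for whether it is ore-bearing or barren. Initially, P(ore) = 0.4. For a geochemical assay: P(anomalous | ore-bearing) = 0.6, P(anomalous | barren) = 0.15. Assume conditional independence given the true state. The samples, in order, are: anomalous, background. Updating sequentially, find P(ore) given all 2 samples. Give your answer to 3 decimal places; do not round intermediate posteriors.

0.557

After 'anomalous': P(ore) = 0.6·0.4000 / (0.6·0.4000 + 0.15·0.6000) ≈ 0.7273
After 'background': P(ore) = 0.4·0.7273 / (0.4·0.7273 + 0.85·0.2727) ≈ 0.5565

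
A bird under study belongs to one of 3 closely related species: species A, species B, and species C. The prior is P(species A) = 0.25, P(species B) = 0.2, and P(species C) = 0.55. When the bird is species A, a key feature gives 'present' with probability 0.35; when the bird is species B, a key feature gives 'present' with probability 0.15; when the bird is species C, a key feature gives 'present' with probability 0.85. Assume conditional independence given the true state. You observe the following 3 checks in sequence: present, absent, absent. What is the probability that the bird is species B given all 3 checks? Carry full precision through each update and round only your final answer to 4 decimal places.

After 'present': normaliser = 0.35·0.2500 + 0.15·0.2000 + 0.85·0.5500; P(species A) ≈ 0.1496, P(species B) ≈ 0.0513, P(species C) ≈ 0.7991
After 'absent': normaliser = 0.65·0.1496 + 0.85·0.0513 + 0.15·0.7991; P(species A) ≈ 0.3730, P(species B) ≈ 0.1672, P(species C) ≈ 0.4598
After 'absent': normaliser = 0.65·0.3730 + 0.85·0.1672 + 0.15·0.4598; P(species A) ≈ 0.5345, P(species B) ≈ 0.3134, P(species C) ≈ 0.1521

0.3134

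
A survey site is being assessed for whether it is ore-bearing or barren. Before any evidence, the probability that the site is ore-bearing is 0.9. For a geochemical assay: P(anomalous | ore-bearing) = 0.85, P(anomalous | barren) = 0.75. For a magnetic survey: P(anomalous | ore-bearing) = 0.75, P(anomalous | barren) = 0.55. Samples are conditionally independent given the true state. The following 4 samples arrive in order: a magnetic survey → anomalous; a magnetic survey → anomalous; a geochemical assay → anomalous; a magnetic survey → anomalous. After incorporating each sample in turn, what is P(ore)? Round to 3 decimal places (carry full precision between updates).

0.963

Each posterior becomes the prior for the next update.
After a magnetic survey='anomalous': P(ore) = 0.75·0.9000 / (0.75·0.9000 + 0.55·0.1000) ≈ 0.9247
After a magnetic survey='anomalous': P(ore) = 0.75·0.9247 / (0.75·0.9247 + 0.55·0.0753) ≈ 0.9436
After a geochemical assay='anomalous': P(ore) = 0.85·0.9436 / (0.85·0.9436 + 0.75·0.0564) ≈ 0.9499
After a magnetic survey='anomalous': P(ore) = 0.75·0.9499 / (0.75·0.9499 + 0.55·0.0501) ≈ 0.9628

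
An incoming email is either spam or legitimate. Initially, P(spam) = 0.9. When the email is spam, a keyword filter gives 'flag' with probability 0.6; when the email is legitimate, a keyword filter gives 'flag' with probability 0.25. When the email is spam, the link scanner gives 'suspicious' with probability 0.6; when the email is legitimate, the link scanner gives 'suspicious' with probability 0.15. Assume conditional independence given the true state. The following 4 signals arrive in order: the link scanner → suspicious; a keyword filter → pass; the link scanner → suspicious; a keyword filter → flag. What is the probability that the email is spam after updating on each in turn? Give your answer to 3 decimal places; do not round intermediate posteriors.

0.995

After the link scanner='suspicious': P(spam) = 0.6·0.9000 / (0.6·0.9000 + 0.15·0.1000) ≈ 0.9730
After a keyword filter='pass': P(spam) = 0.4·0.9730 / (0.4·0.9730 + 0.75·0.0270) ≈ 0.9505
After the link scanner='suspicious': P(spam) = 0.6·0.9505 / (0.6·0.9505 + 0.15·0.0495) ≈ 0.9871
After a keyword filter='flag': P(spam) = 0.6·0.9871 / (0.6·0.9871 + 0.25·0.0129) ≈ 0.9946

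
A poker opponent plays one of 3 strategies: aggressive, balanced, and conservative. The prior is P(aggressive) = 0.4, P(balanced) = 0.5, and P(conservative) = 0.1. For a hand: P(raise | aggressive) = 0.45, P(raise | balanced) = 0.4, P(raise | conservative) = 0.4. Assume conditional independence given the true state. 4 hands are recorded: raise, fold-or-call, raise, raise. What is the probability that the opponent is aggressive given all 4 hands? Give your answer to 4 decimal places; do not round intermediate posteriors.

0.4653

Apply Bayes' rule sequentially, carrying P(aggressive) forward.
After 'raise': normaliser = 0.45·0.4000 + 0.4·0.5000 + 0.4·0.1000; P(aggressive) ≈ 0.4286, P(balanced) ≈ 0.4762, P(conservative) ≈ 0.0952
After 'fold-or-call': normaliser = 0.55·0.4286 + 0.6·0.4762 + 0.6·0.0952; P(aggressive) ≈ 0.4074, P(balanced) ≈ 0.4938, P(conservative) ≈ 0.0988
After 'raise': normaliser = 0.45·0.4074 + 0.4·0.4938 + 0.4·0.0988; P(aggressive) ≈ 0.4361, P(balanced) ≈ 0.4699, P(conservative) ≈ 0.0940
After 'raise': normaliser = 0.45·0.4361 + 0.4·0.4699 + 0.4·0.0940; P(aggressive) ≈ 0.4653, P(balanced) ≈ 0.4456, P(conservative) ≈ 0.0891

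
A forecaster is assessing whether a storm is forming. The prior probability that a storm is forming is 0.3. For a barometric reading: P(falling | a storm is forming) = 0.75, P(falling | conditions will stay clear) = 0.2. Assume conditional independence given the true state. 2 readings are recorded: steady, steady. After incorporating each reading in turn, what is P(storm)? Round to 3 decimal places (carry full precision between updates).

0.040

After 'steady': P(storm) = 0.25·0.3000 / (0.25·0.3000 + 0.8·0.7000) ≈ 0.1181
After 'steady': P(storm) = 0.25·0.1181 / (0.25·0.1181 + 0.8·0.8819) ≈ 0.0402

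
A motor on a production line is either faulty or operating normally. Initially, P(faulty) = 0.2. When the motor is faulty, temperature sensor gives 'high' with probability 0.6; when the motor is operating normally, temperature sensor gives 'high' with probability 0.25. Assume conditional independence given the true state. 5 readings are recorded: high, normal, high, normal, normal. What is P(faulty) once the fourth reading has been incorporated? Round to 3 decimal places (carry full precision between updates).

Apply Bayes' rule sequentially, carrying P(faulty) forward.
After 'high': P(faulty) = 0.6·0.2000 / (0.6·0.2000 + 0.25·0.8000) ≈ 0.3750
After 'normal': P(faulty) = 0.4·0.3750 / (0.4·0.3750 + 0.75·0.6250) ≈ 0.2424
After 'high': P(faulty) = 0.6·0.2424 / (0.6·0.2424 + 0.25·0.7576) ≈ 0.4344
After 'normal': P(faulty) = 0.4·0.4344 / (0.4·0.4344 + 0.75·0.5656) ≈ 0.2906

0.291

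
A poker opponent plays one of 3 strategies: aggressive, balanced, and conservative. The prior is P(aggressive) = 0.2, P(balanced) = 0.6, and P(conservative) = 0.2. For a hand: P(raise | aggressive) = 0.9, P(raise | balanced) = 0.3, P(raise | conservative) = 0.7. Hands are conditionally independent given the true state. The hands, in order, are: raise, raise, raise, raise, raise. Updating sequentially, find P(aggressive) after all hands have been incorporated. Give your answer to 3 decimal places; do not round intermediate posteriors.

0.771

Each posterior becomes the prior for the next update.
After 'raise': normaliser = 0.9·0.2000 + 0.3·0.6000 + 0.7·0.2000; P(aggressive) ≈ 0.3600, P(balanced) ≈ 0.3600, P(conservative) ≈ 0.2800
After 'raise': normaliser = 0.9·0.3600 + 0.3·0.3600 + 0.7·0.2800; P(aggressive) ≈ 0.5159, P(balanced) ≈ 0.1720, P(conservative) ≈ 0.3121
After 'raise': normaliser = 0.9·0.5159 + 0.3·0.1720 + 0.7·0.3121; P(aggressive) ≈ 0.6323, P(balanced) ≈ 0.0703, P(conservative) ≈ 0.2975
After 'raise': normaliser = 0.9·0.6323 + 0.3·0.0703 + 0.7·0.2975; P(aggressive) ≈ 0.7128, P(balanced) ≈ 0.0264, P(conservative) ≈ 0.2608
After 'raise': normaliser = 0.9·0.7128 + 0.3·0.0264 + 0.7·0.2608; P(aggressive) ≈ 0.7710, P(balanced) ≈ 0.0095, P(conservative) ≈ 0.2195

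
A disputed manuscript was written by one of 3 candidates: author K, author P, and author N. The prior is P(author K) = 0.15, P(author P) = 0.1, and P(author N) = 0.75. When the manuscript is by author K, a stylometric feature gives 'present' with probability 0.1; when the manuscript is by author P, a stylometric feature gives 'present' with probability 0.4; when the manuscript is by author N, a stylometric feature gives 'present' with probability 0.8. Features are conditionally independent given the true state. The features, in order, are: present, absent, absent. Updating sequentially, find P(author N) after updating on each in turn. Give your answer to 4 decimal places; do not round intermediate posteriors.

0.4748

Apply Bayes' rule sequentially, carrying P(author N) forward.
After 'present': normaliser = 0.1·0.1500 + 0.4·0.1000 + 0.8·0.7500; P(author K) ≈ 0.0229, P(author P) ≈ 0.0611, P(author N) ≈ 0.9160
After 'absent': normaliser = 0.9·0.0229 + 0.6·0.0611 + 0.2·0.9160; P(author K) ≈ 0.0857, P(author P) ≈ 0.1524, P(author N) ≈ 0.7619
After 'absent': normaliser = 0.9·0.0857 + 0.6·0.1524 + 0.2·0.7619; P(author K) ≈ 0.2404, P(author P) ≈ 0.2849, P(author N) ≈ 0.4748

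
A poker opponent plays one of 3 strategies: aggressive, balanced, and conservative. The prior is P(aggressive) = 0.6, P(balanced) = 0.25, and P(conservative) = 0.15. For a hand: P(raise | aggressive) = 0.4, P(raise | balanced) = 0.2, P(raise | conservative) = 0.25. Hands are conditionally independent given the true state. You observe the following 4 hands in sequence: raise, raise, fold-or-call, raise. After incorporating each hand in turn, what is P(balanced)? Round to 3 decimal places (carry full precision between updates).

0.061

Each posterior becomes the prior for the next update.
After 'raise': normaliser = 0.4·0.6000 + 0.2·0.2500 + 0.25·0.1500; P(aggressive) ≈ 0.7328, P(balanced) ≈ 0.1527, P(conservative) ≈ 0.1145
After 'raise': normaliser = 0.4·0.7328 + 0.2·0.1527 + 0.25·0.1145; P(aggressive) ≈ 0.8321, P(balanced) ≈ 0.0867, P(conservative) ≈ 0.0813
After 'fold-or-call': normaliser = 0.6·0.8321 + 0.8·0.0867 + 0.75·0.0813; P(aggressive) ≈ 0.7930, P(balanced) ≈ 0.1101, P(conservative) ≈ 0.0968
After 'raise': normaliser = 0.4·0.7930 + 0.2·0.1101 + 0.25·0.0968; P(aggressive) ≈ 0.8728, P(balanced) ≈ 0.0606, P(conservative) ≈ 0.0666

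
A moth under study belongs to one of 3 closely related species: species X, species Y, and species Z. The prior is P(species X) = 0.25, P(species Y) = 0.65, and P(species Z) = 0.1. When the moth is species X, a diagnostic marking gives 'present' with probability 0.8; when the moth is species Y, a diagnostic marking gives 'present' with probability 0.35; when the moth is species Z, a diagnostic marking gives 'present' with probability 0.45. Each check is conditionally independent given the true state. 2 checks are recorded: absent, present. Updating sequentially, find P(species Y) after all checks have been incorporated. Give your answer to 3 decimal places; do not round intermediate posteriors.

After 'absent': normaliser = 0.2·0.2500 + 0.65·0.6500 + 0.55·0.1000; P(species X) ≈ 0.0948, P(species Y) ≈ 0.8009, P(species Z) ≈ 0.1043
After 'present': normaliser = 0.8·0.0948 + 0.35·0.8009 + 0.45·0.1043; P(species X) ≈ 0.1881, P(species Y) ≈ 0.6955, P(species Z) ≈ 0.1164

0.695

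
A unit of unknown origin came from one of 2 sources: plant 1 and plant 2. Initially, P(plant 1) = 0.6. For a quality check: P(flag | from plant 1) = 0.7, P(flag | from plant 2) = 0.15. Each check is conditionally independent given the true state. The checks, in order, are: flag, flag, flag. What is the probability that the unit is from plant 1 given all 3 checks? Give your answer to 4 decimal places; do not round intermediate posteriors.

0.9935

After 'flag': P(plant 1) = 0.7·0.6000 / (0.7·0.6000 + 0.15·0.4000) ≈ 0.8750
After 'flag': P(plant 1) = 0.7·0.8750 / (0.7·0.8750 + 0.15·0.1250) ≈ 0.9703
After 'flag': P(plant 1) = 0.7·0.9703 / (0.7·0.9703 + 0.15·0.0297) ≈ 0.9935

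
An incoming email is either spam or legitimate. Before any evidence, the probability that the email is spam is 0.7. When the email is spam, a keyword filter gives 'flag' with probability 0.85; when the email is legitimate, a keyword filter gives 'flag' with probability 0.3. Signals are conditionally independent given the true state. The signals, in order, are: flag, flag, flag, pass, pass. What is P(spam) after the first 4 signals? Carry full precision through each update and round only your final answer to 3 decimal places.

0.919

Each posterior becomes the prior for the next update.
After 'flag': P(spam) = 0.85·0.7000 / (0.85·0.7000 + 0.3·0.3000) ≈ 0.8686
After 'flag': P(spam) = 0.85·0.8686 / (0.85·0.8686 + 0.3·0.1314) ≈ 0.9493
After 'flag': P(spam) = 0.85·0.9493 / (0.85·0.9493 + 0.3·0.0507) ≈ 0.9815
After 'pass': P(spam) = 0.15·0.9815 / (0.15·0.9815 + 0.7·0.0185) ≈ 0.9192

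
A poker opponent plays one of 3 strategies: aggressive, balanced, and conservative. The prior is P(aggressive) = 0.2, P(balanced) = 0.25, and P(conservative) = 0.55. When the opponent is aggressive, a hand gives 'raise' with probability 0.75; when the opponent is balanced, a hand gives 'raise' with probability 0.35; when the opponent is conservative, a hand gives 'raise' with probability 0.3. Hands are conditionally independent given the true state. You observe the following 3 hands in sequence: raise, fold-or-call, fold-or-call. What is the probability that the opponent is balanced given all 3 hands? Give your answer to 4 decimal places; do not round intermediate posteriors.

0.2906

Each posterior becomes the prior for the next update.
After 'raise': normaliser = 0.75·0.2000 + 0.35·0.2500 + 0.3·0.5500; P(aggressive) ≈ 0.3727, P(balanced) ≈ 0.2174, P(conservative) ≈ 0.4099
After 'fold-or-call': normaliser = 0.25·0.3727 + 0.65·0.2174 + 0.7·0.4099; P(aggressive) ≈ 0.1787, P(balanced) ≈ 0.2710, P(conservative) ≈ 0.5503
After 'fold-or-call': normaliser = 0.25·0.1787 + 0.65·0.2710 + 0.7·0.5503; P(aggressive) ≈ 0.0737, P(balanced) ≈ 0.2906, P(conservative) ≈ 0.6356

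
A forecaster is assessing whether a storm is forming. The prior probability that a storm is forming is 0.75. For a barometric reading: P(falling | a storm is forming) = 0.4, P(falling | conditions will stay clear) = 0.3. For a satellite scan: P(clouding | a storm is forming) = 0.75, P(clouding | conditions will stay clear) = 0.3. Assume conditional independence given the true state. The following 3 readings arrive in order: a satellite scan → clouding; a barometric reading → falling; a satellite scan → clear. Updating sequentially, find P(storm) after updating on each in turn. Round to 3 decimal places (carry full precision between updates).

After a satellite scan='clouding': P(storm) = 0.75·0.7500 / (0.75·0.7500 + 0.3·0.2500) ≈ 0.8824
After a barometric reading='falling': P(storm) = 0.4·0.8824 / (0.4·0.8824 + 0.3·0.1176) ≈ 0.9091
After a satellite scan='clear': P(storm) = 0.25·0.9091 / (0.25·0.9091 + 0.7·0.0909) ≈ 0.7812

0.781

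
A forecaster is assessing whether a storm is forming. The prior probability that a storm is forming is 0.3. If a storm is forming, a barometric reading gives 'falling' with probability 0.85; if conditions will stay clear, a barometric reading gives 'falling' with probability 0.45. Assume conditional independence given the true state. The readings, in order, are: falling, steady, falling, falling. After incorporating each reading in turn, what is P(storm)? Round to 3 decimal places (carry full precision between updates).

Each posterior becomes the prior for the next update.
After 'falling': P(storm) = 0.85·0.3000 / (0.85·0.3000 + 0.45·0.7000) ≈ 0.4474
After 'steady': P(storm) = 0.15·0.4474 / (0.15·0.4474 + 0.55·0.5526) ≈ 0.1809
After 'falling': P(storm) = 0.85·0.1809 / (0.85·0.1809 + 0.45·0.8191) ≈ 0.2943
After 'falling': P(storm) = 0.85·0.2943 / (0.85·0.2943 + 0.45·0.7057) ≈ 0.4406

0.441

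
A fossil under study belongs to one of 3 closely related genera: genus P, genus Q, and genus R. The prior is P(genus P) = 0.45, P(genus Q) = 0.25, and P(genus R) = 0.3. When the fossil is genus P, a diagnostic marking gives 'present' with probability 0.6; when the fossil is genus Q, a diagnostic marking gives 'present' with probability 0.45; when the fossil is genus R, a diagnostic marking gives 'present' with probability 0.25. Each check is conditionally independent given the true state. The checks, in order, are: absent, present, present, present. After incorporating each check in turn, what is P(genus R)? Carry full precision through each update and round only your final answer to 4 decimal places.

0.0640

After 'absent': normaliser = 0.4·0.4500 + 0.55·0.2500 + 0.75·0.3000; P(genus P) ≈ 0.3318, P(genus Q) ≈ 0.2535, P(genus R) ≈ 0.4147
After 'present': normaliser = 0.6·0.3318 + 0.45·0.2535 + 0.25·0.4147; P(genus P) ≈ 0.4776, P(genus Q) ≈ 0.2736, P(genus R) ≈ 0.2488
After 'present': normaliser = 0.6·0.4776 + 0.45·0.2736 + 0.25·0.2488; P(genus P) ≈ 0.6073, P(genus Q) ≈ 0.2609, P(genus R) ≈ 0.1318
After 'present': normaliser = 0.6·0.6073 + 0.45·0.2609 + 0.25·0.1318; P(genus P) ≈ 0.7079, P(genus Q) ≈ 0.2281, P(genus R) ≈ 0.0640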